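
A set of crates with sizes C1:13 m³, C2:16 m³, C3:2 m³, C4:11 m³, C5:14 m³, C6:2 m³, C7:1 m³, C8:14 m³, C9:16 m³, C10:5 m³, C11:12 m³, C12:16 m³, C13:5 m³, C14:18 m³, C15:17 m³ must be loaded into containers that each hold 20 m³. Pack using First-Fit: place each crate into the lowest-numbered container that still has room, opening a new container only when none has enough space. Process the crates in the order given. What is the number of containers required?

container 1: place C1 (13 m³), 7 m³ left
container 2: place C2 (16 m³), 4 m³ left
container 1: place C3 (2 m³), 5 m³ left
container 3: place C4 (11 m³), 9 m³ left
container 4: place C5 (14 m³), 6 m³ left
container 1: place C6 (2 m³), 3 m³ left
container 1: place C7 (1 m³), 2 m³ left
container 5: place C8 (14 m³), 6 m³ left
container 6: place C9 (16 m³), 4 m³ left
container 3: place C10 (5 m³), 4 m³ left
container 7: place C11 (12 m³), 8 m³ left
container 8: place C12 (16 m³), 4 m³ left
container 4: place C13 (5 m³), 1 m³ left
container 9: place C14 (18 m³), 2 m³ left
container 10: place C15 (17 m³), 3 m³ left
Final containers: [13,2,2,1] [16] [11,5] [14,5] [14] [16] [12] [16] [18] [17].

10 containers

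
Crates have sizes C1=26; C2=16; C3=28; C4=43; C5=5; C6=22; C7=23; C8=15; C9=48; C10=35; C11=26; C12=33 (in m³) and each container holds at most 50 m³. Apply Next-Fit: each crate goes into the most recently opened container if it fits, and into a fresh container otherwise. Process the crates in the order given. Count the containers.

9 containers

container 1: place C1 (26 m³), 24 m³ left
container 1: place C2 (16 m³), 8 m³ left
container 2: place C3 (28 m³), 22 m³ left
container 3: place C4 (43 m³), 7 m³ left
container 3: place C5 (5 m³), 2 m³ left
container 4: place C6 (22 m³), 28 m³ left
container 4: place C7 (23 m³), 5 m³ left
container 5: place C8 (15 m³), 35 m³ left
container 6: place C9 (48 m³), 2 m³ left
container 7: place C10 (35 m³), 15 m³ left
container 8: place C11 (26 m³), 24 m³ left
container 9: place C12 (33 m³), 17 m³ left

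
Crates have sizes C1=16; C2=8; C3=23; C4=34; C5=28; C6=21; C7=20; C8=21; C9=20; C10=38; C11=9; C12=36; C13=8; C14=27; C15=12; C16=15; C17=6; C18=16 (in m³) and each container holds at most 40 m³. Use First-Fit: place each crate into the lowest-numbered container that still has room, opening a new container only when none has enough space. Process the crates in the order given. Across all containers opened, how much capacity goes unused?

container 1: place C1 (16 m³), 24 m³ left
container 1: place C2 (8 m³), 16 m³ left
container 2: place C3 (23 m³), 17 m³ left
container 3: place C4 (34 m³), 6 m³ left
container 4: place C5 (28 m³), 12 m³ left
container 5: place C6 (21 m³), 19 m³ left
container 6: place C7 (20 m³), 20 m³ left
container 7: place C8 (21 m³), 19 m³ left
container 6: place C9 (20 m³), 0 m³ left
container 8: place C10 (38 m³), 2 m³ left
container 1: place C11 (9 m³), 7 m³ left
container 9: place C12 (36 m³), 4 m³ left
container 2: place C13 (8 m³), 9 m³ left
container 10: place C14 (27 m³), 13 m³ left
container 4: place C15 (12 m³), 0 m³ left
container 5: place C16 (15 m³), 4 m³ left
container 1: place C17 (6 m³), 1 m³ left
container 7: place C18 (16 m³), 3 m³ left
10 containers × 40 m³ = 400 m³; used 358 m³; unused 42 m³.

42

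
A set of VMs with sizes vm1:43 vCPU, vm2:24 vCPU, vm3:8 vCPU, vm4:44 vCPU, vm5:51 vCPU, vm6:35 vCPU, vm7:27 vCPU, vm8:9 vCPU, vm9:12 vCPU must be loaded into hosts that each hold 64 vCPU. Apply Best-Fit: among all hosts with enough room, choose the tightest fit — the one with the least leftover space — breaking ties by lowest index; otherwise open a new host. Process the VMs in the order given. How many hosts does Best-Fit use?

vm1 (43 vCPU) → host 1 (remaining 21 vCPU)
vm2 (24 vCPU) → host 2 (remaining 40 vCPU)
vm3 (8 vCPU) → host 1 (remaining 13 vCPU)
vm4 (44 vCPU) → host 3 (remaining 20 vCPU)
vm5 (51 vCPU) → host 4 (remaining 13 vCPU)
vm6 (35 vCPU) → host 2 (remaining 5 vCPU)
vm7 (27 vCPU) → host 5 (remaining 37 vCPU)
vm8 (9 vCPU) → host 1 (remaining 4 vCPU)
vm9 (12 vCPU) → host 4 (remaining 1 vCPU)

5 hosts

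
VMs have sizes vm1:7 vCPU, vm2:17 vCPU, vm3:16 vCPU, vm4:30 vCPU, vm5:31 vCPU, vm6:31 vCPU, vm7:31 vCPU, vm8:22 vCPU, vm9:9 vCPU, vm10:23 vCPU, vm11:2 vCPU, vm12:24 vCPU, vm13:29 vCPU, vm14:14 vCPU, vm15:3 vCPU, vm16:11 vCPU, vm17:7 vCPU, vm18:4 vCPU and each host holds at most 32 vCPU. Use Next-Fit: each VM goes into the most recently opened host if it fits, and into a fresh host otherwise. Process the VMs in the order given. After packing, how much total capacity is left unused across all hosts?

Put vm1 (7 vCPU) in host 1; 25 vCPU remain.
Put vm2 (17 vCPU) in host 1; 8 vCPU remain.
Put vm3 (16 vCPU) in host 2; 16 vCPU remain.
Put vm4 (30 vCPU) in host 3; 2 vCPU remain.
Put vm5 (31 vCPU) in host 4; 1 vCPU remain.
Put vm6 (31 vCPU) in host 5; 1 vCPU remain.
Put vm7 (31 vCPU) in host 6; 1 vCPU remain.
Put vm8 (22 vCPU) in host 7; 10 vCPU remain.
Put vm9 (9 vCPU) in host 7; 1 vCPU remain.
Put vm10 (23 vCPU) in host 8; 9 vCPU remain.
Put vm11 (2 vCPU) in host 8; 7 vCPU remain.
Put vm12 (24 vCPU) in host 9; 8 vCPU remain.
Put vm13 (29 vCPU) in host 10; 3 vCPU remain.
Put vm14 (14 vCPU) in host 11; 18 vCPU remain.
Put vm15 (3 vCPU) in host 11; 15 vCPU remain.
Put vm16 (11 vCPU) in host 11; 4 vCPU remain.
Put vm17 (7 vCPU) in host 12; 25 vCPU remain.
Put vm18 (4 vCPU) in host 12; 21 vCPU remain.
12 hosts × 32 vCPU = 384 vCPU; used 311 vCPU; unused 73 vCPU.

73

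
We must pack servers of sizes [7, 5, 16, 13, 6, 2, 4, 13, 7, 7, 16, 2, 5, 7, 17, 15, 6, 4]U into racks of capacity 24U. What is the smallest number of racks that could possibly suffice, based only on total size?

Total size = 7 + 5 + 16 + 13 + 6 + 2 + 4 + 13 + 7 + 7 + 16 + 2 + 5 + 7 + 17 + 15 + 6 + 4 = 152U.
⌈152 / 24⌉ = 7.

7 racks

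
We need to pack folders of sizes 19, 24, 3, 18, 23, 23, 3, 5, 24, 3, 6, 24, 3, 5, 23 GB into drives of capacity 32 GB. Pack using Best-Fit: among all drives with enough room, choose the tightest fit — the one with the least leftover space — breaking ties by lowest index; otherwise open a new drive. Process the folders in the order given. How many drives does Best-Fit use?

drive 1: place 19 GB, 13 GB left
drive 2: place 24 GB, 8 GB left
drive 2: place 3 GB, 5 GB left
drive 3: place 18 GB, 14 GB left
drive 4: place 23 GB, 9 GB left
drive 5: place 23 GB, 9 GB left
drive 2: place 3 GB, 2 GB left
drive 4: place 5 GB, 4 GB left
drive 6: place 24 GB, 8 GB left
drive 4: place 3 GB, 1 GB left
drive 6: place 6 GB, 2 GB left
drive 7: place 24 GB, 8 GB left
drive 7: place 3 GB, 5 GB left
drive 7: place 5 GB, 0 GB left
drive 8: place 23 GB, 9 GB left

8 drives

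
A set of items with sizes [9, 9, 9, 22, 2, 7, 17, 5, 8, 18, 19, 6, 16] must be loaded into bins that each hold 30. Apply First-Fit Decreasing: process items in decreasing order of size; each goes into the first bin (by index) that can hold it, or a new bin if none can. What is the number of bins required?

Sorted descending: 22, 19, 18, 17, 16, 9, 9, 9, 8, 7, 6, 5, 2.
Put 22 in bin 1; 8 remain.
Put 19 in bin 2; 11 remain.
Put 18 in bin 3; 12 remain.
Put 17 in bin 4; 13 remain.
Put 16 in bin 5; 14 remain.
Put 9 in bin 2; 2 remain.
Put 9 in bin 3; 3 remain.
Put 9 in bin 4; 4 remain.
Put 8 in bin 1; 0 remain.
Put 7 in bin 5; 7 remain.
Put 6 in bin 5; 1 remain.
Put 5 in bin 6; 25 remain.
Put 2 in bin 2; 0 remain.
Final bins: [22,8] [19,9,2] [18,9] [17,9] [16,7,6] [5].

6 bins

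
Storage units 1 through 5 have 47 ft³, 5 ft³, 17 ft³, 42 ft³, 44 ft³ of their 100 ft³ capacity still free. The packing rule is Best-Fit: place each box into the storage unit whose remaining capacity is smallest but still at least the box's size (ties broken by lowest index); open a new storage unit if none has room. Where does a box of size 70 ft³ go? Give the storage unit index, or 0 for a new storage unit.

No storage unit has ≥ 70 ft³ free, so a new storage unit is opened.

0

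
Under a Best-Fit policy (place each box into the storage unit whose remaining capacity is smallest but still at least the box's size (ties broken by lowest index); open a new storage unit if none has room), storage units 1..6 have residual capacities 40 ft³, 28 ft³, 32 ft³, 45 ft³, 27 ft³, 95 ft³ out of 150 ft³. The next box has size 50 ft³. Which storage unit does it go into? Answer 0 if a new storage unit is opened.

Storage units with room: storage unit 6 (95 ft³).
Tightest fit is storage unit 6 with 95 ft³ free.

6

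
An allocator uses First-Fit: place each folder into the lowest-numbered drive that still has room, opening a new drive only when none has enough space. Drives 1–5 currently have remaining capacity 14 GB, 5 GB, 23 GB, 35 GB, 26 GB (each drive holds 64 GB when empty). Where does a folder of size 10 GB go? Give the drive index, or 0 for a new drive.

1

Drives with room: drive 1 (14 GB), drive 3 (23 GB), drive 4 (35 GB), drive 5 (26 GB).
The first with room is drive 1.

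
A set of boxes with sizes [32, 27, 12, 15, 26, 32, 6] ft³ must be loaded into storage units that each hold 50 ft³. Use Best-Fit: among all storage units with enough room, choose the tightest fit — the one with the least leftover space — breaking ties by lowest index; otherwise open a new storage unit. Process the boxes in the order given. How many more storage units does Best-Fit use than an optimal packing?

Best-Fit: [32,12,6] [27,15] [26] [32] → 4 storage units.
4 boxes exceed 25 ft³ (half the capacity), and no two of those can share a storage unit, so at least 4 storage units are needed.
So 4 is already optimal.

0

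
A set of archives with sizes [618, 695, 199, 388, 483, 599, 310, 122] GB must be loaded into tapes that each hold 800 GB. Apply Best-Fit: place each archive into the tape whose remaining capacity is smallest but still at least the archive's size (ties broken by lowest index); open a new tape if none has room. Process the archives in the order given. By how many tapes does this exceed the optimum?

Best-Fit: [618,122] [695] [199,388] [483,310] [599] → 5 tapes.
Total size 3414 GB; any packing needs at least ⌈3414/800⌉ = 5 tapes.
So 5 is already optimal.

0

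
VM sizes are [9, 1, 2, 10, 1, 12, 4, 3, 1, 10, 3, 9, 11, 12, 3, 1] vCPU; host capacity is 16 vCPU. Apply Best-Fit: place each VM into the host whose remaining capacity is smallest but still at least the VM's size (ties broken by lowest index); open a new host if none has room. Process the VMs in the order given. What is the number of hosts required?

7 hosts

9 vCPU → host 1 (remaining 7 vCPU)
1 vCPU → host 1 (remaining 6 vCPU)
2 vCPU → host 1 (remaining 4 vCPU)
10 vCPU → host 2 (remaining 6 vCPU)
1 vCPU → host 1 (remaining 3 vCPU)
12 vCPU → host 3 (remaining 4 vCPU)
4 vCPU → host 3 (remaining 0 vCPU)
3 vCPU → host 1 (remaining 0 vCPU)
1 vCPU → host 2 (remaining 5 vCPU)
10 vCPU → host 4 (remaining 6 vCPU)
3 vCPU → host 2 (remaining 2 vCPU)
9 vCPU → host 5 (remaining 7 vCPU)
11 vCPU → host 6 (remaining 5 vCPU)
12 vCPU → host 7 (remaining 4 vCPU)
3 vCPU → host 7 (remaining 1 vCPU)
1 vCPU → host 7 (remaining 0 vCPU)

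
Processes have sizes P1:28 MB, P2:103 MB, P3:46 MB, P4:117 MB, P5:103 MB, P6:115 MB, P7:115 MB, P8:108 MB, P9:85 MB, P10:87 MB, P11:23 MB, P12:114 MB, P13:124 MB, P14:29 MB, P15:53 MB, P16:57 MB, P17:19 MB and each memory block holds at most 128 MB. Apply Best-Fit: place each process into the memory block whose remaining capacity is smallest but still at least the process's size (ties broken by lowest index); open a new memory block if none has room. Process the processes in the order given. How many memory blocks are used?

Put P1 (28 MB) in memory block 1; 100 MB remain.
Put P2 (103 MB) in memory block 2; 25 MB remain.
Put P3 (46 MB) in memory block 1; 54 MB remain.
Put P4 (117 MB) in memory block 3; 11 MB remain.
Put P5 (103 MB) in memory block 4; 25 MB remain.
Put P6 (115 MB) in memory block 5; 13 MB remain.
Put P7 (115 MB) in memory block 6; 13 MB remain.
Put P8 (108 MB) in memory block 7; 20 MB remain.
Put P9 (85 MB) in memory block 8; 43 MB remain.
Put P10 (87 MB) in memory block 9; 41 MB remain.
Put P11 (23 MB) in memory block 2; 2 MB remain.
Put P12 (114 MB) in memory block 10; 14 MB remain.
Put P13 (124 MB) in memory block 11; 4 MB remain.
Put P14 (29 MB) in memory block 9; 12 MB remain.
Put P15 (53 MB) in memory block 1; 1 MB remain.
Put P16 (57 MB) in memory block 12; 71 MB remain.
Put P17 (19 MB) in memory block 7; 1 MB remain.
Final memory blocks: [28,46,53] [103,23] [117] [103] [115] [115] [108,19] [85] [87,29] [114] [124] [57].

12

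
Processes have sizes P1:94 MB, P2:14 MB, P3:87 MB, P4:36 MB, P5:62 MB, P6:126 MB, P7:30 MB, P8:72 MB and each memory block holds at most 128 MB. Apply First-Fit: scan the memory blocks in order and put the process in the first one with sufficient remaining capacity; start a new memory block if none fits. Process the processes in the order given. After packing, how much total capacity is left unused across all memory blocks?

Put P1 (94 MB) in memory block 1; 34 MB remain.
Put P2 (14 MB) in memory block 1; 20 MB remain.
Put P3 (87 MB) in memory block 2; 41 MB remain.
Put P4 (36 MB) in memory block 2; 5 MB remain.
Put P5 (62 MB) in memory block 3; 66 MB remain.
Put P6 (126 MB) in memory block 4; 2 MB remain.
Put P7 (30 MB) in memory block 3; 36 MB remain.
Put P8 (72 MB) in memory block 5; 56 MB remain.
5 memory blocks × 128 MB = 640 MB; used 521 MB; unused 119 MB.

119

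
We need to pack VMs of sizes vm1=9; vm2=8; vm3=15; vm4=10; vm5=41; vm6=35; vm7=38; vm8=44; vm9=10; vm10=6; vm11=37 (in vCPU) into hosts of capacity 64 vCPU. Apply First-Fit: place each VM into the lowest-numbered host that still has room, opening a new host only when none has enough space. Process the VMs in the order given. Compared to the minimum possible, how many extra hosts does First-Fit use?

1

First-Fit: [9,8,15,10,10,6] [41] [35] [38] [44] [37] → 6 hosts.
5 VMs exceed 32 vCPU (half the capacity), and no two of those can share a host, so at least 5 hosts are needed.
An optimal packing achieves that bound: [44,15] [41,10,10] [38,9,8,6] [37] [35] → 5 hosts.
Excess: 6 − 5 = 1.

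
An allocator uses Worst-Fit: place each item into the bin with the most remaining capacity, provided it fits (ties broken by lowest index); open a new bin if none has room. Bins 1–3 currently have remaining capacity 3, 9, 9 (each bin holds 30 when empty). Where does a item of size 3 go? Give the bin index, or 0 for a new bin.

Bins with room: bin 1 (3), bin 2 (9), bin 3 (9).
Most room is bin 2 with 9 free.

2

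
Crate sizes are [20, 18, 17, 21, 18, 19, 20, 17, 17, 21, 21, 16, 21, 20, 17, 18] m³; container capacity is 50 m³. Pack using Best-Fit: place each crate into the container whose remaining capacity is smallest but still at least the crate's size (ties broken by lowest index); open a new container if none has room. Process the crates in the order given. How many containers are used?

20 m³ → container 1 (remaining 30 m³)
18 m³ → container 1 (remaining 12 m³)
17 m³ → container 2 (remaining 33 m³)
21 m³ → container 2 (remaining 12 m³)
18 m³ → container 3 (remaining 32 m³)
19 m³ → container 3 (remaining 13 m³)
20 m³ → container 4 (remaining 30 m³)
17 m³ → container 4 (remaining 13 m³)
17 m³ → container 5 (remaining 33 m³)
21 m³ → container 5 (remaining 12 m³)
21 m³ → container 6 (remaining 29 m³)
16 m³ → container 6 (remaining 13 m³)
21 m³ → container 7 (remaining 29 m³)
20 m³ → container 7 (remaining 9 m³)
17 m³ → container 8 (remaining 33 m³)
18 m³ → container 8 (remaining 15 m³)
Final containers: [20,18] [17,21] [18,19] [20,17] [17,21] [21,16] [21,20] [17,18].

8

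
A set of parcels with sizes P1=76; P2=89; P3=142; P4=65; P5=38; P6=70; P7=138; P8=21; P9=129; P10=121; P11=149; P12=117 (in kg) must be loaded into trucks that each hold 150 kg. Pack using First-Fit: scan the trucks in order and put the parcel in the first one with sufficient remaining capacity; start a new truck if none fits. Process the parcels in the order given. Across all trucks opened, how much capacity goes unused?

truck 1: place P1 (76 kg), 74 kg left
truck 2: place P2 (89 kg), 61 kg left
truck 3: place P3 (142 kg), 8 kg left
truck 1: place P4 (65 kg), 9 kg left
truck 2: place P5 (38 kg), 23 kg left
truck 4: place P6 (70 kg), 80 kg left
truck 5: place P7 (138 kg), 12 kg left
truck 2: place P8 (21 kg), 2 kg left
truck 6: place P9 (129 kg), 21 kg left
truck 7: place P10 (121 kg), 29 kg left
truck 8: place P11 (149 kg), 1 kg left
truck 9: place P12 (117 kg), 33 kg left
9 trucks × 150 kg = 1350 kg; used 1155 kg; unused 195 kg.

195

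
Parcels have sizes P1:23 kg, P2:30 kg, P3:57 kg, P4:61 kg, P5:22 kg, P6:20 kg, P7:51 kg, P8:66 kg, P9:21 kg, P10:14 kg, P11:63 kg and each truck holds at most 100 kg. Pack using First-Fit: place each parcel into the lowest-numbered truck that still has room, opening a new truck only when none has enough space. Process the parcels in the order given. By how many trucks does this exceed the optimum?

1

First-Fit: [23,30,22,20] [57,21,14] [61] [51] [66] [63] → 6 trucks.
Total size 428 kg; any packing needs at least ⌈428/100⌉ = 5 trucks.
An optimal packing achieves that bound: [66,30] [63,23,14] [61,22] [57,21,20] [51] → 5 trucks.
Excess: 6 − 5 = 1.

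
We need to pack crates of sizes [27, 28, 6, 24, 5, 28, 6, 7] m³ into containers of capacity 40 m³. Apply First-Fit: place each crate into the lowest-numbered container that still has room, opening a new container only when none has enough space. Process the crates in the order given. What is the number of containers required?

4

container 1: place 27 m³, 13 m³ left
container 2: place 28 m³, 12 m³ left
container 1: place 6 m³, 7 m³ left
container 3: place 24 m³, 16 m³ left
container 1: place 5 m³, 2 m³ left
container 4: place 28 m³, 12 m³ left
container 2: place 6 m³, 6 m³ left
container 3: place 7 m³, 9 m³ left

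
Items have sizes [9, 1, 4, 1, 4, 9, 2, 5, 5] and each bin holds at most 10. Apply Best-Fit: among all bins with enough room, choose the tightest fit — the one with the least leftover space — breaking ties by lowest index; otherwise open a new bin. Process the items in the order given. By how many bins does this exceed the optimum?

1

Best-Fit: [9,1] [4,1,4] [9] [2,5] [5] → 5 bins.
Total size 40; any packing needs at least ⌈40/10⌉ = 4 bins.
An optimal packing achieves that bound: [9,1] [9,1] [5,5] [4,4,2] → 4 bins.
Excess: 5 − 4 = 1.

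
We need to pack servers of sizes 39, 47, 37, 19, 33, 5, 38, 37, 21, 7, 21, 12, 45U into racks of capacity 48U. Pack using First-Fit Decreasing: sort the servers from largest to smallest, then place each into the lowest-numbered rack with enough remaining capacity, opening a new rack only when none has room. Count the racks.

Sorted descending: 47, 45, 39, 38, 37, 37, 33, 21, 21, 19, 12, 7, 5.
rack 1: place 47U, 1U left
rack 2: place 45U, 3U left
rack 3: place 39U, 9U left
rack 4: place 38U, 10U left
rack 5: place 37U, 11U left
rack 6: place 37U, 11U left
rack 7: place 33U, 15U left
rack 8: place 21U, 27U left
rack 8: place 21U, 6U left
rack 9: place 19U, 29U left
rack 7: place 12U, 3U left
rack 3: place 7U, 2U left
rack 4: place 5U, 5U left

9 racks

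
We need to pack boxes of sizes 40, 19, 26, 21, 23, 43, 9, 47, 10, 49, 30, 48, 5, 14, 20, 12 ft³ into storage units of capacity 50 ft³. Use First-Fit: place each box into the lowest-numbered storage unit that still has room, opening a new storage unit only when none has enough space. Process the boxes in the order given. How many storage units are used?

storage unit 1: place 40 ft³, 10 ft³ left
storage unit 2: place 19 ft³, 31 ft³ left
storage unit 2: place 26 ft³, 5 ft³ left
storage unit 3: place 21 ft³, 29 ft³ left
storage unit 3: place 23 ft³, 6 ft³ left
storage unit 4: place 43 ft³, 7 ft³ left
storage unit 1: place 9 ft³, 1 ft³ left
storage unit 5: place 47 ft³, 3 ft³ left
storage unit 6: place 10 ft³, 40 ft³ left
storage unit 7: place 49 ft³, 1 ft³ left
storage unit 6: place 30 ft³, 10 ft³ left
storage unit 8: place 48 ft³, 2 ft³ left
storage unit 2: place 5 ft³, 0 ft³ left
storage unit 9: place 14 ft³, 36 ft³ left
storage unit 9: place 20 ft³, 16 ft³ left
storage unit 9: place 12 ft³, 4 ft³ left
Final storage units: [40,9] [19,26,5] [21,23] [43] [47] [10,30] [49] [48] [14,20,12].

9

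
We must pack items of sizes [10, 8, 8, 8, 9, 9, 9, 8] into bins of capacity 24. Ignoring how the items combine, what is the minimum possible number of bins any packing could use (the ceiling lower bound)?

Total size = 10 + 8 + 8 + 8 + 9 + 9 + 9 + 8 = 69.
⌈69 / 24⌉ = 3.

3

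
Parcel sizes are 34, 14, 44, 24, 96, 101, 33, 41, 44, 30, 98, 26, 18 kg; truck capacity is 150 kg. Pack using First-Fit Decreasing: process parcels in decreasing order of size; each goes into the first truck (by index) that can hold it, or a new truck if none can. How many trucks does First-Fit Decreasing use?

Sorted descending: 101, 98, 96, 44, 44, 41, 34, 33, 30, 26, 24, 18, 14.
101 kg → truck 1 (remaining 49 kg)
98 kg → truck 2 (remaining 52 kg)
96 kg → truck 3 (remaining 54 kg)
44 kg → truck 1 (remaining 5 kg)
44 kg → truck 2 (remaining 8 kg)
41 kg → truck 3 (remaining 13 kg)
34 kg → truck 4 (remaining 116 kg)
33 kg → truck 4 (remaining 83 kg)
30 kg → truck 4 (remaining 53 kg)
26 kg → truck 4 (remaining 27 kg)
24 kg → truck 4 (remaining 3 kg)
18 kg → truck 5 (remaining 132 kg)
14 kg → truck 5 (remaining 118 kg)

5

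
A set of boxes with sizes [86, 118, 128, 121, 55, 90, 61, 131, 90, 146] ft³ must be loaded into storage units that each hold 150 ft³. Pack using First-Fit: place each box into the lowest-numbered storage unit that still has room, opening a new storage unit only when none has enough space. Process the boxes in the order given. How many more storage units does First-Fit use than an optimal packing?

1

First-Fit: [86,55] [118] [128] [121] [90] [61] [131] [90] [146] → 9 storage units.
8 boxes exceed 75 ft³ (half the capacity), and no two of those can share a storage unit, so at least 8 storage units are needed.
An optimal packing achieves that bound: [146] [131] [128] [121] [118] [90,55] [90] [86,61] → 8 storage units.
Excess: 9 − 8 = 1.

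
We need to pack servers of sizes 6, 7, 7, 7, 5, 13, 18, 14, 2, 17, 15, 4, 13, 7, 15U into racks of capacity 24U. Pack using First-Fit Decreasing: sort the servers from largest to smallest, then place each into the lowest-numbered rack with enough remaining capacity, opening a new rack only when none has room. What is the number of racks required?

7

Sorted descending: 18, 17, 15, 15, 14, 13, 13, 7, 7, 7, 7, 6, 5, 4, 2.
rack 1: place 18U, 6U left
rack 2: place 17U, 7U left
rack 3: place 15U, 9U left
rack 4: place 15U, 9U left
rack 5: place 14U, 10U left
rack 6: place 13U, 11U left
rack 7: place 13U, 11U left
rack 2: place 7U, 0U left
rack 3: place 7U, 2U left
rack 4: place 7U, 2U left
rack 5: place 7U, 3U left
rack 1: place 6U, 0U left
rack 6: place 5U, 6U left
rack 6: place 4U, 2U left
rack 3: place 2U, 0U left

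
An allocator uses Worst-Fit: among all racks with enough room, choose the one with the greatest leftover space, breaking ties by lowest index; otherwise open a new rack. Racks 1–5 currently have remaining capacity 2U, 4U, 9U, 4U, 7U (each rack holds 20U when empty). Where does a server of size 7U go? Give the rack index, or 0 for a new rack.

Racks with room: rack 3 (9U), rack 5 (7U).
Most room is rack 3 with 9U free.

3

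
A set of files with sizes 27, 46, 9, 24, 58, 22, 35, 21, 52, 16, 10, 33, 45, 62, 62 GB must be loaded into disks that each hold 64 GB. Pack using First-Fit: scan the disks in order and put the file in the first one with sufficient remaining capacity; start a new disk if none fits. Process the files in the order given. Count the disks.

27 GB → disk 1 (remaining 37 GB)
46 GB → disk 2 (remaining 18 GB)
9 GB → disk 1 (remaining 28 GB)
24 GB → disk 1 (remaining 4 GB)
58 GB → disk 3 (remaining 6 GB)
22 GB → disk 4 (remaining 42 GB)
35 GB → disk 4 (remaining 7 GB)
21 GB → disk 5 (remaining 43 GB)
52 GB → disk 6 (remaining 12 GB)
16 GB → disk 2 (remaining 2 GB)
10 GB → disk 5 (remaining 33 GB)
33 GB → disk 5 (remaining 0 GB)
45 GB → disk 7 (remaining 19 GB)
62 GB → disk 8 (remaining 2 GB)
62 GB → disk 9 (remaining 2 GB)
Final disks: [27,9,24] [46,16] [58] [22,35] [21,10,33] [52] [45] [62] [62].

9 disks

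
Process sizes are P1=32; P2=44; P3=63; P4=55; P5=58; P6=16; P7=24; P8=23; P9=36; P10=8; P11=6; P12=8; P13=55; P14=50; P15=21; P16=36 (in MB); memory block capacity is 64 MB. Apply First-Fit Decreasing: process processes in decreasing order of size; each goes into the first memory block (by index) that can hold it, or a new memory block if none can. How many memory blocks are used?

Sorted descending: 63, 58, 55, 55, 50, 44, 36, 36, 32, 24, 23, 21, 16, 8, 8, 6.
Put 63 MB in memory block 1; 1 MB remain.
Put 58 MB in memory block 2; 6 MB remain.
Put 55 MB in memory block 3; 9 MB remain.
Put 55 MB in memory block 4; 9 MB remain.
Put 50 MB in memory block 5; 14 MB remain.
Put 44 MB in memory block 6; 20 MB remain.
Put 36 MB in memory block 7; 28 MB remain.
Put 36 MB in memory block 8; 28 MB remain.
Put 32 MB in memory block 9; 32 MB remain.
Put 24 MB in memory block 7; 4 MB remain.
Put 23 MB in memory block 8; 5 MB remain.
Put 21 MB in memory block 9; 11 MB remain.
Put 16 MB in memory block 6; 4 MB remain.
Put 8 MB in memory block 3; 1 MB remain.
Put 8 MB in memory block 4; 1 MB remain.
Put 6 MB in memory block 2; 0 MB remain.
Final memory blocks: [63] [58,6] [55,8] [55,8] [50] [44,16] [36,24] [36,23] [32,21].

9 memory blocks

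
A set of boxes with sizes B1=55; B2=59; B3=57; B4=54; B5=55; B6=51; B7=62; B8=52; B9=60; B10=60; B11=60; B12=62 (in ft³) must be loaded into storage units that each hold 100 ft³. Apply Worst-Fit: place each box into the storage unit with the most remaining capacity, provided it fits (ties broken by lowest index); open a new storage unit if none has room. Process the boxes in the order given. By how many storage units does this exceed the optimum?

0

Worst-Fit: [55] [59] [57] [54] [55] [51] [62] [52] [60] [60] [60] [62] → 12 storage units.
12 boxes exceed 50 ft³ (half the capacity), and no two of those can share a storage unit, so at least 12 storage units are needed.
So 12 is already optimal.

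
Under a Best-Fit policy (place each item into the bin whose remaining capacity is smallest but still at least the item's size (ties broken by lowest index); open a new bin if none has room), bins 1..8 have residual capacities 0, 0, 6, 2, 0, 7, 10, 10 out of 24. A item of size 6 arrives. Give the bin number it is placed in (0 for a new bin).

3

Bins with room: bin 3 (6), bin 6 (7), bin 7 (10), bin 8 (10).
Tightest fit is bin 3 with 6 free.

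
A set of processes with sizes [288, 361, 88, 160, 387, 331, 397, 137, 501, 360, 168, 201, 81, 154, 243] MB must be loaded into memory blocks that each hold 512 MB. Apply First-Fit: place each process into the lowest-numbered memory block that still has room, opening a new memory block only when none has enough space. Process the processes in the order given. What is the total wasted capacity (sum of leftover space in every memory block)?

751

Put 288 MB in memory block 1; 224 MB remain.
Put 361 MB in memory block 2; 151 MB remain.
Put 88 MB in memory block 1; 136 MB remain.
Put 160 MB in memory block 3; 352 MB remain.
Put 387 MB in memory block 4; 125 MB remain.
Put 331 MB in memory block 3; 21 MB remain.
Put 397 MB in memory block 5; 115 MB remain.
Put 137 MB in memory block 2; 14 MB remain.
Put 501 MB in memory block 6; 11 MB remain.
Put 360 MB in memory block 7; 152 MB remain.
Put 168 MB in memory block 8; 344 MB remain.
Put 201 MB in memory block 8; 143 MB remain.
Put 81 MB in memory block 1; 55 MB remain.
Put 154 MB in memory block 9; 358 MB remain.
Put 243 MB in memory block 9; 115 MB remain.
9 memory blocks × 512 MB = 4608 MB; used 3857 MB; unused 751 MB.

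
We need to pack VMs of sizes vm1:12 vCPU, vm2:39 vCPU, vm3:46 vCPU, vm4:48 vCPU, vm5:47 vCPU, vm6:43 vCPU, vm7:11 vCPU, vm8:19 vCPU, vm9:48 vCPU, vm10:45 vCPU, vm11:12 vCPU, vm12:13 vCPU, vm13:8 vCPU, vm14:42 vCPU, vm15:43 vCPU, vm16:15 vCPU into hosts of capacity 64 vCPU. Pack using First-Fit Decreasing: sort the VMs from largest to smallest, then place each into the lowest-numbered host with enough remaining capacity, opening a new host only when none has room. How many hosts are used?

Sorted descending: 48, 48, 47, 46, 45, 43, 43, 42, 39, 19, 15, 13, 12, 12, 11, 8.
48 vCPU → host 1 (remaining 16 vCPU)
48 vCPU → host 2 (remaining 16 vCPU)
47 vCPU → host 3 (remaining 17 vCPU)
46 vCPU → host 4 (remaining 18 vCPU)
45 vCPU → host 5 (remaining 19 vCPU)
43 vCPU → host 6 (remaining 21 vCPU)
43 vCPU → host 7 (remaining 21 vCPU)
42 vCPU → host 8 (remaining 22 vCPU)
39 vCPU → host 9 (remaining 25 vCPU)
19 vCPU → host 5 (remaining 0 vCPU)
15 vCPU → host 1 (remaining 1 vCPU)
13 vCPU → host 2 (remaining 3 vCPU)
12 vCPU → host 3 (remaining 5 vCPU)
12 vCPU → host 4 (remaining 6 vCPU)
11 vCPU → host 6 (remaining 10 vCPU)
8 vCPU → host 6 (remaining 2 vCPU)
Final hosts: [48,15] [48,13] [47,12] [46,12] [45,19] [43,11,8] [43] [42] [39].

9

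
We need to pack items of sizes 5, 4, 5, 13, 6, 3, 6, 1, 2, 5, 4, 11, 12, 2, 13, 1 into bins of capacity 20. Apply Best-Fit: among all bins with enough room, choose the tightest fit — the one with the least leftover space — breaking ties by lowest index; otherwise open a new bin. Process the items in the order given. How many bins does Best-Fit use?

6

bin 1: place 5, 15 left
bin 1: place 4, 11 left
bin 1: place 5, 6 left
bin 2: place 13, 7 left
bin 1: place 6, 0 left
bin 2: place 3, 4 left
bin 3: place 6, 14 left
bin 2: place 1, 3 left
bin 2: place 2, 1 left
bin 3: place 5, 9 left
bin 3: place 4, 5 left
bin 4: place 11, 9 left
bin 5: place 12, 8 left
bin 3: place 2, 3 left
bin 6: place 13, 7 left
bin 2: place 1, 0 left
Final bins: [5,4,5,6] [13,3,1,2,1] [6,5,4,2] [11] [12] [13].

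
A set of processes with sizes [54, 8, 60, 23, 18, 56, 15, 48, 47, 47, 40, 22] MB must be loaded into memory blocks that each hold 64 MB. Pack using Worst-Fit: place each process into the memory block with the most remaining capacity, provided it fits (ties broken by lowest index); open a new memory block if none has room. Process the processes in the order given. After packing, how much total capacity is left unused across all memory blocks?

memory block 1: place 54 MB, 10 MB left
memory block 1: place 8 MB, 2 MB left
memory block 2: place 60 MB, 4 MB left
memory block 3: place 23 MB, 41 MB left
memory block 3: place 18 MB, 23 MB left
memory block 4: place 56 MB, 8 MB left
memory block 3: place 15 MB, 8 MB left
memory block 5: place 48 MB, 16 MB left
memory block 6: place 47 MB, 17 MB left
memory block 7: place 47 MB, 17 MB left
memory block 8: place 40 MB, 24 MB left
memory block 8: place 22 MB, 2 MB left
8 memory blocks × 64 MB = 512 MB; used 438 MB; unused 74 MB.

74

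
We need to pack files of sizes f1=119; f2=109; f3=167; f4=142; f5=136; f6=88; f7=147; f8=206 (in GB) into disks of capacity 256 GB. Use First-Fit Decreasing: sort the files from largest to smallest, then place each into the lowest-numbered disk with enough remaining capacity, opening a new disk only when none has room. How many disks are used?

Sorted descending: 206, 167, 147, 142, 136, 119, 109, 88.
206 GB → disk 1 (remaining 50 GB)
167 GB → disk 2 (remaining 89 GB)
147 GB → disk 3 (remaining 109 GB)
142 GB → disk 4 (remaining 114 GB)
136 GB → disk 5 (remaining 120 GB)
119 GB → disk 5 (remaining 1 GB)
109 GB → disk 3 (remaining 0 GB)
88 GB → disk 2 (remaining 1 GB)
Final disks: [206] [167,88] [147,109] [142] [136,119].

5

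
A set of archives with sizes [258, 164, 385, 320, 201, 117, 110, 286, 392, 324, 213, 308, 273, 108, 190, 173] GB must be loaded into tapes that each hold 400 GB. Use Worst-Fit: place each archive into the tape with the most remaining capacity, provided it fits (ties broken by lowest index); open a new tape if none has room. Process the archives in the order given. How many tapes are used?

258 GB → tape 1 (remaining 142 GB)
164 GB → tape 2 (remaining 236 GB)
385 GB → tape 3 (remaining 15 GB)
320 GB → tape 4 (remaining 80 GB)
201 GB → tape 2 (remaining 35 GB)
117 GB → tape 1 (remaining 25 GB)
110 GB → tape 5 (remaining 290 GB)
286 GB → tape 5 (remaining 4 GB)
392 GB → tape 6 (remaining 8 GB)
324 GB → tape 7 (remaining 76 GB)
213 GB → tape 8 (remaining 187 GB)
308 GB → tape 9 (remaining 92 GB)
273 GB → tape 10 (remaining 127 GB)
108 GB → tape 8 (remaining 79 GB)
190 GB → tape 11 (remaining 210 GB)
173 GB → tape 11 (remaining 37 GB)

11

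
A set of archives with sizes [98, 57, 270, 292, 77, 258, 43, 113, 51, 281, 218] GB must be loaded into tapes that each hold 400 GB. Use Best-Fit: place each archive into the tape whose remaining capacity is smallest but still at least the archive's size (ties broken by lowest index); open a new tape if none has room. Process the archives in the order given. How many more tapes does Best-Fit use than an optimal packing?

Best-Fit: [98,57,218] [270,43,51] [292,77] [258,113] [281] → 5 tapes.
Total size 1758 GB; any packing needs at least ⌈1758/400⌉ = 5 tapes.
So 5 is already optimal.

0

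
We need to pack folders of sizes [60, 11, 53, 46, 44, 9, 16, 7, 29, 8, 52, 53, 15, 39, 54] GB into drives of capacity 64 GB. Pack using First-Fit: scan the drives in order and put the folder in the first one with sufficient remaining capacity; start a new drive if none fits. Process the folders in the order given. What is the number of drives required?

60 GB → drive 1 (remaining 4 GB)
11 GB → drive 2 (remaining 53 GB)
53 GB → drive 2 (remaining 0 GB)
46 GB → drive 3 (remaining 18 GB)
44 GB → drive 4 (remaining 20 GB)
9 GB → drive 3 (remaining 9 GB)
16 GB → drive 4 (remaining 4 GB)
7 GB → drive 3 (remaining 2 GB)
29 GB → drive 5 (remaining 35 GB)
8 GB → drive 5 (remaining 27 GB)
52 GB → drive 6 (remaining 12 GB)
53 GB → drive 7 (remaining 11 GB)
15 GB → drive 5 (remaining 12 GB)
39 GB → drive 8 (remaining 25 GB)
54 GB → drive 9 (remaining 10 GB)

9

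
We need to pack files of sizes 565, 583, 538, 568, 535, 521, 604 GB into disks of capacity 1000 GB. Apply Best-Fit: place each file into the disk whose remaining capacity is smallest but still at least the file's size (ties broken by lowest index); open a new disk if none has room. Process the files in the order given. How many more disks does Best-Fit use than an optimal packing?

0

Best-Fit: [565] [583] [538] [568] [535] [521] [604] → 7 disks.
7 files exceed 500 GB (half the capacity), and no two of those can share a disk, so at least 7 disks are needed.
So 7 is already optimal.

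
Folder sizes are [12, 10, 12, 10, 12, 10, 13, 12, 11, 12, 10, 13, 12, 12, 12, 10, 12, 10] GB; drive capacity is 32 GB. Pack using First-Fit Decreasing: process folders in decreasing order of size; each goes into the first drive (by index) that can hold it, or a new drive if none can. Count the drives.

Sorted descending: 13, 13, 12, 12, 12, 12, 12, 12, 12, 12, 12, 11, 10, 10, 10, 10, 10, 10.
Put 13 GB in drive 1; 19 GB remain.
Put 13 GB in drive 1; 6 GB remain.
Put 12 GB in drive 2; 20 GB remain.
Put 12 GB in drive 2; 8 GB remain.
Put 12 GB in drive 3; 20 GB remain.
Put 12 GB in drive 3; 8 GB remain.
Put 12 GB in drive 4; 20 GB remain.
Put 12 GB in drive 4; 8 GB remain.
Put 12 GB in drive 5; 20 GB remain.
Put 12 GB in drive 5; 8 GB remain.
Put 12 GB in drive 6; 20 GB remain.
Put 11 GB in drive 6; 9 GB remain.
Put 10 GB in drive 7; 22 GB remain.
Put 10 GB in drive 7; 12 GB remain.
Put 10 GB in drive 7; 2 GB remain.
Put 10 GB in drive 8; 22 GB remain.
Put 10 GB in drive 8; 12 GB remain.
Put 10 GB in drive 8; 2 GB remain.

8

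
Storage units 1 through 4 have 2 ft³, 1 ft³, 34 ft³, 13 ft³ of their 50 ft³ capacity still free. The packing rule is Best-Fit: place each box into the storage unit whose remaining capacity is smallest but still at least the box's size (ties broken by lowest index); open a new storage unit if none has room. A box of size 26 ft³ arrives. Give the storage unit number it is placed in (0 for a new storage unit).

Storage units with room: storage unit 3 (34 ft³).
Tightest fit is storage unit 3 with 34 ft³ free.

3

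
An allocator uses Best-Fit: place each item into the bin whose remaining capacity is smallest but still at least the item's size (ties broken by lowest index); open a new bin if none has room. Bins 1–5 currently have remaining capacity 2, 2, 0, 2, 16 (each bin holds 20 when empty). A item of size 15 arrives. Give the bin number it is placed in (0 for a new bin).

5

Bins with room: bin 5 (16).
Tightest fit is bin 5 with 16 free.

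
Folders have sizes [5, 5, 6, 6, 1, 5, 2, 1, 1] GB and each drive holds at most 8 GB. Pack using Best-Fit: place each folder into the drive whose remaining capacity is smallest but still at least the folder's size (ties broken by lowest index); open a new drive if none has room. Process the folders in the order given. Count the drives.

5 drives

drive 1: place 5 GB, 3 GB left
drive 2: place 5 GB, 3 GB left
drive 3: place 6 GB, 2 GB left
drive 4: place 6 GB, 2 GB left
drive 3: place 1 GB, 1 GB left
drive 5: place 5 GB, 3 GB left
drive 4: place 2 GB, 0 GB left
drive 3: place 1 GB, 0 GB left
drive 1: place 1 GB, 2 GB left
Final drives: [5,1] [5] [6,1,1] [6,2] [5].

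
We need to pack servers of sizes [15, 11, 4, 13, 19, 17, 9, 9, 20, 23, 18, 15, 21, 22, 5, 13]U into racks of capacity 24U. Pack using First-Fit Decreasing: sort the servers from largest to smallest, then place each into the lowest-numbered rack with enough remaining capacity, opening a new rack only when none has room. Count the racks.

Sorted descending: 23, 22, 21, 20, 19, 18, 17, 15, 15, 13, 13, 11, 9, 9, 5, 4.
Put 23U in rack 1; 1U remain.
Put 22U in rack 2; 2U remain.
Put 21U in rack 3; 3U remain.
Put 20U in rack 4; 4U remain.
Put 19U in rack 5; 5U remain.
Put 18U in rack 6; 6U remain.
Put 17U in rack 7; 7U remain.
Put 15U in rack 8; 9U remain.
Put 15U in rack 9; 9U remain.
Put 13U in rack 10; 11U remain.
Put 13U in rack 11; 11U remain.
Put 11U in rack 10; 0U remain.
Put 9U in rack 8; 0U remain.
Put 9U in rack 9; 0U remain.
Put 5U in rack 5; 0U remain.
Put 4U in rack 4; 0U remain.
Final racks: [23] [22] [21] [20,4] [19,5] [18] [17] [15,9] [15,9] [13,11] [13].

11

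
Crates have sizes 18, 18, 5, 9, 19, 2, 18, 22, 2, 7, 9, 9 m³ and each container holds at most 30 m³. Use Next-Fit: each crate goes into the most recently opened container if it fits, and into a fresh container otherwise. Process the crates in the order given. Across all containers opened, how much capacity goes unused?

42

Put 18 m³ in container 1; 12 m³ remain.
Put 18 m³ in container 2; 12 m³ remain.
Put 5 m³ in container 2; 7 m³ remain.
Put 9 m³ in container 3; 21 m³ remain.
Put 19 m³ in container 3; 2 m³ remain.
Put 2 m³ in container 3; 0 m³ remain.
Put 18 m³ in container 4; 12 m³ remain.
Put 22 m³ in container 5; 8 m³ remain.
Put 2 m³ in container 5; 6 m³ remain.
Put 7 m³ in container 6; 23 m³ remain.
Put 9 m³ in container 6; 14 m³ remain.
Put 9 m³ in container 6; 5 m³ remain.
6 containers × 30 m³ = 180 m³; used 138 m³; unused 42 m³.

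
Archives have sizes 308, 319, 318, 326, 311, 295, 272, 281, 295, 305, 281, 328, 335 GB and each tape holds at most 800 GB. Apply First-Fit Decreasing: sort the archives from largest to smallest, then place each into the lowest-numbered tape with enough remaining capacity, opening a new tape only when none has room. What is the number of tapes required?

Sorted descending: 335, 328, 326, 319, 318, 311, 308, 305, 295, 295, 281, 281, 272.
tape 1: place 335 GB, 465 GB left
tape 1: place 328 GB, 137 GB left
tape 2: place 326 GB, 474 GB left
tape 2: place 319 GB, 155 GB left
tape 3: place 318 GB, 482 GB left
tape 3: place 311 GB, 171 GB left
tape 4: place 308 GB, 492 GB left
tape 4: place 305 GB, 187 GB left
tape 5: place 295 GB, 505 GB left
tape 5: place 295 GB, 210 GB left
tape 6: place 281 GB, 519 GB left
tape 6: place 281 GB, 238 GB left
tape 7: place 272 GB, 528 GB left

7 tapes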